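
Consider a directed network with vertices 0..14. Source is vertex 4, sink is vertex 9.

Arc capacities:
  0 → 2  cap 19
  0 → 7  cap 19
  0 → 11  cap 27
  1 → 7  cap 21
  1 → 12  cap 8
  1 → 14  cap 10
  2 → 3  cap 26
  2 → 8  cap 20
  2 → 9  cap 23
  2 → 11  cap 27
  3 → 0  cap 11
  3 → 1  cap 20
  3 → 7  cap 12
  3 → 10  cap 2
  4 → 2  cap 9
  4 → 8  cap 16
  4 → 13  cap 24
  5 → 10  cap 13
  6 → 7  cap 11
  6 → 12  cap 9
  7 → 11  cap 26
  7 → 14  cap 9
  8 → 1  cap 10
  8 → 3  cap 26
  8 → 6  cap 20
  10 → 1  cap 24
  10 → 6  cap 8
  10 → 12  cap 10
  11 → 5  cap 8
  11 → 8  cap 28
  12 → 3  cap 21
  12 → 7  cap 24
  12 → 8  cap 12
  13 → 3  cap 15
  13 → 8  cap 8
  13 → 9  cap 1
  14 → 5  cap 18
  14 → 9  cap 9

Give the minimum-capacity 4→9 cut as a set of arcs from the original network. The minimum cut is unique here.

augment #1: 4→2→9 push 9
augment #2: 4→13→9 push 1
augment #3: 4→8→1→14→9 push 9
augment #4: 4→8→3→0→2→9 push 7
augment #5: 4→13→3→0→2→9 push 4
max flow = 30; residual-reachable set from 4 gives S-side
cut edges (S→T): {(3,0), (4,2), (13,9), (14,9)} total cap 30

Min-cut arcs: {(3,0), (4,2), (13,9), (14,9)} (total capacity 30)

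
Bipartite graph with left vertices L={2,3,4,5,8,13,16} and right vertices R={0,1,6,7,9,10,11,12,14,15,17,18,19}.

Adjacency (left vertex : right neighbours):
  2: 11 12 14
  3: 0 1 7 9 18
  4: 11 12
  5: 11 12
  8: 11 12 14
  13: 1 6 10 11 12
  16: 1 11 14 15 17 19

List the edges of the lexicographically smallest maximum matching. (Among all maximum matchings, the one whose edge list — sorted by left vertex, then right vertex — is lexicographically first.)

Lex-smallest maximum matching: {(2,11), (3,0), (4,12), (8,14), (13,1), (16,15)}

|M| = 6 (so the lex-smallest maximum matching has 6 edges)
process left vertices in ascending order; for each, take the smallest-labelled available neighbour that still permits 6 edges overall, or leave it unmatched if none does
lex-smallest matching: {2-11, 3-0, 4-12, 8-14, 13-1, 16-15}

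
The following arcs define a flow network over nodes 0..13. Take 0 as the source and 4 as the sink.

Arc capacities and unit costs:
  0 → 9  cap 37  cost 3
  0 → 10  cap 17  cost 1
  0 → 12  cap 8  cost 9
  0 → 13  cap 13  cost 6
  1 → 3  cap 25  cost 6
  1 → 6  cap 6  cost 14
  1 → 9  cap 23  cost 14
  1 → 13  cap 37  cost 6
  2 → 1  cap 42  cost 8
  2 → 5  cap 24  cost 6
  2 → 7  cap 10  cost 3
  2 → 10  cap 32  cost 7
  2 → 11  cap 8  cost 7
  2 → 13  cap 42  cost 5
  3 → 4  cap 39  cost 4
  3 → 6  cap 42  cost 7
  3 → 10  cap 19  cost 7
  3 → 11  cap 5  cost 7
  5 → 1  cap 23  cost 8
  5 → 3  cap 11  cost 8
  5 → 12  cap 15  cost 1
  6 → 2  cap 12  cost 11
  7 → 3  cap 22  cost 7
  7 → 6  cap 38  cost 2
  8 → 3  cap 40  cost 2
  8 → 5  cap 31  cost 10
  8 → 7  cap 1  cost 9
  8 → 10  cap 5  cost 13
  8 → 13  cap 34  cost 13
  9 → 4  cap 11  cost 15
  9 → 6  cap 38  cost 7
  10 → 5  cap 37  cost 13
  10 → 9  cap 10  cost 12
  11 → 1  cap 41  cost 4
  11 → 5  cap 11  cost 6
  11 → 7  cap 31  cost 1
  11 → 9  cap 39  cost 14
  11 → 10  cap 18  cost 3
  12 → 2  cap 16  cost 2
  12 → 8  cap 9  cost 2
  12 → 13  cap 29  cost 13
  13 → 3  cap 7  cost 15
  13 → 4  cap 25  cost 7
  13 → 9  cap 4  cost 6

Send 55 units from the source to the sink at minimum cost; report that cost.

shortest-cost path #1: 0→13→4 push 13 @ unit cost 13 (adds 169)
shortest-cost path #2: 0→12→8→3→4 push 8 @ unit cost 17 (adds 136)
shortest-cost path #3: 0→9→4 push 11 @ unit cost 18 (adds 198)
shortest-cost path #4: 0→10→5→12→8→3→4 push 1 @ unit cost 23 (adds 23)
shortest-cost path #5: 0→10→5→3→4 push 11 @ unit cost 26 (adds 286)
shortest-cost path #6: 0→10→5→12→2→13→4 push 5 @ unit cost 29 (adds 145)
shortest-cost path #7: 0→9→6→2→13→4 push 6 @ unit cost 33 (adds 198)
total cost = 1155

Minimum cost for 55 units: 1155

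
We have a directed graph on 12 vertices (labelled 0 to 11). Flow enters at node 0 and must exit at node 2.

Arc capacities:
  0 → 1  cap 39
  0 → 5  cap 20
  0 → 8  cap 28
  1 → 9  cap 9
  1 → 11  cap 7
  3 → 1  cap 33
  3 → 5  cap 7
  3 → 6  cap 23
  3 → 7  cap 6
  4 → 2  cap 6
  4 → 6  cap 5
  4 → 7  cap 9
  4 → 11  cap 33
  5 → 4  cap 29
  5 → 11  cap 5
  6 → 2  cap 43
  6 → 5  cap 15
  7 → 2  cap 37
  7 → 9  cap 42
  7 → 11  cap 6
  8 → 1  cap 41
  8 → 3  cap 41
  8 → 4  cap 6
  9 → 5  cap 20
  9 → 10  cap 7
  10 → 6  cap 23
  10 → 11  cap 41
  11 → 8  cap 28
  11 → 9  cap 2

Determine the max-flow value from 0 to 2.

Maximum flow value: 56

augment #1: 0→5→4→2 bottleneck 6, total now 6
augment #2: 0→5→4→6→2 bottleneck 5, total now 11
augment #3: 0→5→4→7→2 bottleneck 9, total now 20
augment #4: 0→8→3→6→2 bottleneck 23, total now 43
augment #5: 0→8→3→7→2 bottleneck 5, total now 48
augment #6: 0→1→9→10→6→2 bottleneck 7, total now 55
augment #7: 0→1→11→8→3→7→2 bottleneck 1, total now 56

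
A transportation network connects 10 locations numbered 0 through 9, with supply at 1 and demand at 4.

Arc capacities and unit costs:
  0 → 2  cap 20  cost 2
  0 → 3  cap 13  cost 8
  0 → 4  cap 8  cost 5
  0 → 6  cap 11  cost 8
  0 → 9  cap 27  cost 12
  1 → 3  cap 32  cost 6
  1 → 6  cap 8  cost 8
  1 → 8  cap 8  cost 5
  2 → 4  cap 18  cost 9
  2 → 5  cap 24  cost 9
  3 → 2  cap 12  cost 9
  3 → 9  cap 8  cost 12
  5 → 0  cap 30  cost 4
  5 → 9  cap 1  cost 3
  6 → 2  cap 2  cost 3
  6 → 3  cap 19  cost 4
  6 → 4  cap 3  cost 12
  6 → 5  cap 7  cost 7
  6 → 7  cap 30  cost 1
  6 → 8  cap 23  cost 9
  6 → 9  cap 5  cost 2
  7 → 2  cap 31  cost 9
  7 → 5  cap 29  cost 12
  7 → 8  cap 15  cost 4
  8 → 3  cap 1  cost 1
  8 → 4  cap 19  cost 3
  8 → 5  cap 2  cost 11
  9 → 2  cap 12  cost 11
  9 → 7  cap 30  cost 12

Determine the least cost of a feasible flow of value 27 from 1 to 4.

shortest-cost path #1: 1→8→4 push 8 @ unit cost 8 (adds 64)
shortest-cost path #2: 1→6→7→8→4 push 8 @ unit cost 16 (adds 128)
shortest-cost path #3: 1→3→2→4 push 11 @ unit cost 24 (adds 264)
total cost = 456

Minimum cost for 27 units: 456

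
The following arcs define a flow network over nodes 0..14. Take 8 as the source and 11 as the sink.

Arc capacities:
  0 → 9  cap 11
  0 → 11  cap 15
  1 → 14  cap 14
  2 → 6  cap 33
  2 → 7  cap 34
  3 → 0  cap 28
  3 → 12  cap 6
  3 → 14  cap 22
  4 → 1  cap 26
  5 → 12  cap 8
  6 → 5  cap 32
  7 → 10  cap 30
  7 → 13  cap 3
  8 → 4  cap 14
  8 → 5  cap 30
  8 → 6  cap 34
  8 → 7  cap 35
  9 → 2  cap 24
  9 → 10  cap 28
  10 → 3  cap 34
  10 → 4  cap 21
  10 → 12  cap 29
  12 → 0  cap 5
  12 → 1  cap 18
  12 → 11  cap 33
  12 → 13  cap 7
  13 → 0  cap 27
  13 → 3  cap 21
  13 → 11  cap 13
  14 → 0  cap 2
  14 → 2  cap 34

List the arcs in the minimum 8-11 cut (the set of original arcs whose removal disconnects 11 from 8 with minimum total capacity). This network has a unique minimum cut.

Min-cut arcs: {(5,12), (7,10), (7,13), (14,0)} (total capacity 43)

augment #1: 8→5→12→11 push 8
augment #2: 8→7→13→11 push 3
augment #3: 8→7→10→12→11 push 25
augment #4: 8→4→1→14→0→11 push 2
augment #5: 8→7→10→3→0→11 push 5
max flow = 43; residual-reachable set from 8 gives S-side
cut edges (S→T): {(5,12), (7,10), (7,13), (14,0)} total cap 43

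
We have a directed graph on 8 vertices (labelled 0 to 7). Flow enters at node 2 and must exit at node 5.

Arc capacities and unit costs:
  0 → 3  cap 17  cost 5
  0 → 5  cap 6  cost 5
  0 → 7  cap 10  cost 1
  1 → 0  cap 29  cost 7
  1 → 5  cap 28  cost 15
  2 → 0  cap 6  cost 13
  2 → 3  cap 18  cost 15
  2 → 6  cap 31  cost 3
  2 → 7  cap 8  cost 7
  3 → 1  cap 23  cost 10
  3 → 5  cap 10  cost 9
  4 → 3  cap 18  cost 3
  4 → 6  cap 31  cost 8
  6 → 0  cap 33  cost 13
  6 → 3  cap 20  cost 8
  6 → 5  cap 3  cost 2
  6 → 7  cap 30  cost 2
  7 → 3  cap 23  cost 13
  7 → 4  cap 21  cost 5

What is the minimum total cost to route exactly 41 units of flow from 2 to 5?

shortest-cost path #1: 2→6→5 push 3 @ unit cost 5 (adds 15)
shortest-cost path #2: 2→0→5 push 6 @ unit cost 18 (adds 108)
shortest-cost path #3: 2→6→3→5 push 10 @ unit cost 20 (adds 200)
shortest-cost path #4: 2→6→3→1→5 push 10 @ unit cost 36 (adds 360)
shortest-cost path #5: 2→6→7→4→3→1→5 push 8 @ unit cost 38 (adds 304)
shortest-cost path #6: 2→3→1→5 push 4 @ unit cost 40 (adds 160)
total cost = 1147

Minimum cost for 41 units: 1147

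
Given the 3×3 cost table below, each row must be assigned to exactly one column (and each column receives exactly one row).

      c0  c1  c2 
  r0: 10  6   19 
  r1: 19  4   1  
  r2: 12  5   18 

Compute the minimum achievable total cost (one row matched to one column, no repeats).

Minimum assignment cost: 16

optimal assignment: row0→col0 (cost 10), row1→col2 (cost 1), row2→col1 (cost 5)
total = 10 + 1 + 5 = 16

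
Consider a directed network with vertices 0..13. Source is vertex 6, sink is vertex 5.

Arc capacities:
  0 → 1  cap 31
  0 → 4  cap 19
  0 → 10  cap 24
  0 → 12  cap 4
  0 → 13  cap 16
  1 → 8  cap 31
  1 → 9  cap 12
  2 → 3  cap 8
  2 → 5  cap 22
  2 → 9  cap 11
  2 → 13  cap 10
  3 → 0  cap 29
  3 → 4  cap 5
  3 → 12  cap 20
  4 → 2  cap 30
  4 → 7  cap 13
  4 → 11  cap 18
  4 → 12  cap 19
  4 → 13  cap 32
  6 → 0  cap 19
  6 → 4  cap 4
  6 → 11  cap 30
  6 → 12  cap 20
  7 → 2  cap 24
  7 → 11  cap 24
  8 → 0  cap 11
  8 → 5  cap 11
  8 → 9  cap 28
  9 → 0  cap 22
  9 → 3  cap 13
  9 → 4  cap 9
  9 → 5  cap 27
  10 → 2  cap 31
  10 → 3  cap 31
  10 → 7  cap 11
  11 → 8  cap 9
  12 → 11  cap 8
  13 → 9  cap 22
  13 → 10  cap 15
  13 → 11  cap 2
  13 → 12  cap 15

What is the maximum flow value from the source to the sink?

augment #1: 6→4→2→5 bottleneck 4, total now 4
augment #2: 6→11→8→5 bottleneck 9, total now 13
augment #3: 6→0→1→8→5 bottleneck 2, total now 15
augment #4: 6→0→1→9→5 bottleneck 12, total now 27
augment #5: 6→0→4→2→5 bottleneck 5, total now 32

Maximum flow value: 32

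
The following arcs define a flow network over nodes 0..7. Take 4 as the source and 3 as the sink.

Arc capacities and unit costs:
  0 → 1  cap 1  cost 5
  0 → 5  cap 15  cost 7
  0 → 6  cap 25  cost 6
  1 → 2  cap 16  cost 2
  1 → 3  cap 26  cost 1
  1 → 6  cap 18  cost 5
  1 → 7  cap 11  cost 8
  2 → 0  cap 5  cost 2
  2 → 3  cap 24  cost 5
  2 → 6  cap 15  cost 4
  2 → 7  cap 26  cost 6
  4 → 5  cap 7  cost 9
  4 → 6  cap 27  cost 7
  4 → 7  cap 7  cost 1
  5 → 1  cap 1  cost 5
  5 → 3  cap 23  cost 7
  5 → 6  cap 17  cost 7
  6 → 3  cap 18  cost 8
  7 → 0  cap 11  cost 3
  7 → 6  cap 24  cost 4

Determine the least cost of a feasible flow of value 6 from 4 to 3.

shortest-cost path #1: 4→7→0→1→3 push 1 @ unit cost 10 (adds 10)
shortest-cost path #2: 4→7→6→3 push 5 @ unit cost 13 (adds 65)
total cost = 75

Minimum cost for 6 units: 75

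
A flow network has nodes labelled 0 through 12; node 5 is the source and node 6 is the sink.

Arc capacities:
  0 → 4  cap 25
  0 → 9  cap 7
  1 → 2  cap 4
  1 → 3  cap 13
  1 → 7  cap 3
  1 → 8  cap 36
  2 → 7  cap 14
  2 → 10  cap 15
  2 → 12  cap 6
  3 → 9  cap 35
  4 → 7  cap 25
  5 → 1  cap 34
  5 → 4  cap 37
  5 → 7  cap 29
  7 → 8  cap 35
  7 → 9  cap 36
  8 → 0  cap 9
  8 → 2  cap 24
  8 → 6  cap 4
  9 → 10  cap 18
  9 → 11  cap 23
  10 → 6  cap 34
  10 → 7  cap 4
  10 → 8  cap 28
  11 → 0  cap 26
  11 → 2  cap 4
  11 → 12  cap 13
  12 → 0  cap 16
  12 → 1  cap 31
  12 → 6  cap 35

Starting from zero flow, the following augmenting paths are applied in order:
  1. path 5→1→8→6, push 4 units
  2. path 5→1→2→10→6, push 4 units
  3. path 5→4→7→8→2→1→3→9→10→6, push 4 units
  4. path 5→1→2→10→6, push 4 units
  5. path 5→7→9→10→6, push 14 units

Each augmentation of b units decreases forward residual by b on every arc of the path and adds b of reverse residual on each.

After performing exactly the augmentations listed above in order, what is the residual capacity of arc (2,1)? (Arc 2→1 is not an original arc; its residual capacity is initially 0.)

after path 1 (5→1→8→6, push 4): res(2,1)=0
after path 2 (5→1→2→10→6, push 4): res(2,1)=4
after path 3 (5→4→7→8→2→1→3→9→10→6, push 4): res(2,1)=0
after path 4 (5→1→2→10→6, push 4): res(2,1)=4
after path 5 (5→7→9→10→6, push 14): res(2,1)=4

Residual capacity of (2,1): 4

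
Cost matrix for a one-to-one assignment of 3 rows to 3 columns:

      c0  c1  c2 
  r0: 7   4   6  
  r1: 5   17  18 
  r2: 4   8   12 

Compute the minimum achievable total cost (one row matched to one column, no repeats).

Minimum assignment cost: 19

optimal assignment: row0→col2 (cost 6), row1→col0 (cost 5), row2→col1 (cost 8)
total = 6 + 5 + 8 = 19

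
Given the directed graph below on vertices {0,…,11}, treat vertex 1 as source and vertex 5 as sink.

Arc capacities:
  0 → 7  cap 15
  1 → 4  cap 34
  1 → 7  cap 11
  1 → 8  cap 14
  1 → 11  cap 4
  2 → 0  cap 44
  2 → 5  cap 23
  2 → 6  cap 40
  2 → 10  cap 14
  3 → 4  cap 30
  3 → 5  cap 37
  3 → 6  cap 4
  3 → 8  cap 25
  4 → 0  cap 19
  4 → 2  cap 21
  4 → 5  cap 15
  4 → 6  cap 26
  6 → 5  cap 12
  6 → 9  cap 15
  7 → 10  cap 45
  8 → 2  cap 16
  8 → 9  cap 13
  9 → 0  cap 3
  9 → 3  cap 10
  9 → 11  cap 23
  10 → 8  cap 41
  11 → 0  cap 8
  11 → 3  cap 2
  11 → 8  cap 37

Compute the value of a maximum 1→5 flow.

augment #1: 1→4→5 bottleneck 15, total now 15
augment #2: 1→4→2→5 bottleneck 19, total now 34
augment #3: 1→8→2→5 bottleneck 4, total now 38
augment #4: 1→11→3→5 bottleneck 2, total now 40
augment #5: 1→8→2→6→5 bottleneck 10, total now 50
augment #6: 1→11→8→2→6→5 bottleneck 2, total now 52
augment #7: 1→7→10→8→9→3→5 bottleneck 10, total now 62

Maximum flow value: 62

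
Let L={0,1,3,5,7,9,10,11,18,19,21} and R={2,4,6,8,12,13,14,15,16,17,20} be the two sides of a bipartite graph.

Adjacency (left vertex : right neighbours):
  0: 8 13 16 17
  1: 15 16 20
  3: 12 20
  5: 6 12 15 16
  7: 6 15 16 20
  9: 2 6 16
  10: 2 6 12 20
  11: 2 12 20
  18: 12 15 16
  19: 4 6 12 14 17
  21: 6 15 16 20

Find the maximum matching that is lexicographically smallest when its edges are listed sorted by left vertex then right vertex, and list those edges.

Lex-smallest maximum matching: {(0,8), (1,15), (3,12), (5,6), (7,16), (9,2), (10,20), (19,4)}

|M| = 8 (so the lex-smallest maximum matching has 8 edges)
process left vertices in ascending order; for each, take the smallest-labelled available neighbour that still permits 8 edges overall, or leave it unmatched if none does
lex-smallest matching: {0-8, 1-15, 3-12, 5-6, 7-16, 9-2, 10-20, 19-4}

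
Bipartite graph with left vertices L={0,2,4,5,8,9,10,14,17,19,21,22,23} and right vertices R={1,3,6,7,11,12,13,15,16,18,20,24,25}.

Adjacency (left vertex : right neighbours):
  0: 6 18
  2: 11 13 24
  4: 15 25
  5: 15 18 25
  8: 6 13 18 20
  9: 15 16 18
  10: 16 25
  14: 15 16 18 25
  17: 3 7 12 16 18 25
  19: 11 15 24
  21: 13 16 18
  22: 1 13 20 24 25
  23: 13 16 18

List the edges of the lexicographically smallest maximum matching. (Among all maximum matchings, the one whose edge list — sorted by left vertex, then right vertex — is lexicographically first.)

Lex-smallest maximum matching: {(0,6), (2,11), (4,15), (5,18), (8,20), (9,16), (10,25), (17,3), (19,24), (21,13), (22,1)}

|M| = 11 (so the lex-smallest maximum matching has 11 edges)
process left vertices in ascending order; for each, take the smallest-labelled available neighbour that still permits 11 edges overall, or leave it unmatched if none does
lex-smallest matching: {0-6, 2-11, 4-15, 5-18, 8-20, 9-16, 10-25, 17-3, 19-24, 21-13, 22-1}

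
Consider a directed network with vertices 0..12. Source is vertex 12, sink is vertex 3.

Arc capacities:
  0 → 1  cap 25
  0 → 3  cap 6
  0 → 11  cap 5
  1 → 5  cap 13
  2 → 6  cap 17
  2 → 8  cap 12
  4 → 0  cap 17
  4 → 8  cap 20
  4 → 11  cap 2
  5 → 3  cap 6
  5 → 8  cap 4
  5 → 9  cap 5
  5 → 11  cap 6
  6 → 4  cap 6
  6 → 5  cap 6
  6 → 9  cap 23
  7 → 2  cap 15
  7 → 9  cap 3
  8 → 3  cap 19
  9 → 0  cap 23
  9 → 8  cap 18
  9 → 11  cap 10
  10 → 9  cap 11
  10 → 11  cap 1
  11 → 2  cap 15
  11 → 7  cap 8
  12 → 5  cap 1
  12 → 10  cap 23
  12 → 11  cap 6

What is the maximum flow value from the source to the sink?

Maximum flow value: 19

augment #1: 12→5→3 bottleneck 1, total now 1
augment #2: 12→10→9→0→3 bottleneck 6, total now 7
augment #3: 12→10→9→8→3 bottleneck 5, total now 12
augment #4: 12→11→2→8→3 bottleneck 6, total now 18
augment #5: 12→10→11→2→8→3 bottleneck 1, total now 19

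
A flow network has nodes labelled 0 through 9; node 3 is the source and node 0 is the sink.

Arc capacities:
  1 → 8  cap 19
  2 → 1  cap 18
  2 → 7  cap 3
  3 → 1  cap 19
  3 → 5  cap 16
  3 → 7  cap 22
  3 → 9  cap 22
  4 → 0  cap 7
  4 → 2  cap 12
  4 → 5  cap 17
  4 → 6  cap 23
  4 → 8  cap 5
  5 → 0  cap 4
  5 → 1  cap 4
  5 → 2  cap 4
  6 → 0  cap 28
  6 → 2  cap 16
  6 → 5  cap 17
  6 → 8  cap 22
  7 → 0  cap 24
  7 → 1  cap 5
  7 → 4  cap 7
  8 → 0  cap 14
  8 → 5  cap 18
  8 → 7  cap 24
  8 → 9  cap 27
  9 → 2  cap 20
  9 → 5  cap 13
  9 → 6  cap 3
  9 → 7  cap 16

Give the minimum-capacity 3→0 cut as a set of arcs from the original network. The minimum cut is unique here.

Min-cut arcs: {(5,0), (7,0), (7,4), (8,0), (9,6)} (total capacity 52)

augment #1: 3→5→0 push 4
augment #2: 3→7→0 push 22
augment #3: 3→1→8→0 push 14
augment #4: 3→9→6→0 push 3
augment #5: 3→9→7→0 push 2
augment #6: 3→9→7→4→0 push 7
max flow = 52; residual-reachable set from 3 gives S-side
cut edges (S→T): {(5,0), (7,0), (7,4), (8,0), (9,6)} total cap 52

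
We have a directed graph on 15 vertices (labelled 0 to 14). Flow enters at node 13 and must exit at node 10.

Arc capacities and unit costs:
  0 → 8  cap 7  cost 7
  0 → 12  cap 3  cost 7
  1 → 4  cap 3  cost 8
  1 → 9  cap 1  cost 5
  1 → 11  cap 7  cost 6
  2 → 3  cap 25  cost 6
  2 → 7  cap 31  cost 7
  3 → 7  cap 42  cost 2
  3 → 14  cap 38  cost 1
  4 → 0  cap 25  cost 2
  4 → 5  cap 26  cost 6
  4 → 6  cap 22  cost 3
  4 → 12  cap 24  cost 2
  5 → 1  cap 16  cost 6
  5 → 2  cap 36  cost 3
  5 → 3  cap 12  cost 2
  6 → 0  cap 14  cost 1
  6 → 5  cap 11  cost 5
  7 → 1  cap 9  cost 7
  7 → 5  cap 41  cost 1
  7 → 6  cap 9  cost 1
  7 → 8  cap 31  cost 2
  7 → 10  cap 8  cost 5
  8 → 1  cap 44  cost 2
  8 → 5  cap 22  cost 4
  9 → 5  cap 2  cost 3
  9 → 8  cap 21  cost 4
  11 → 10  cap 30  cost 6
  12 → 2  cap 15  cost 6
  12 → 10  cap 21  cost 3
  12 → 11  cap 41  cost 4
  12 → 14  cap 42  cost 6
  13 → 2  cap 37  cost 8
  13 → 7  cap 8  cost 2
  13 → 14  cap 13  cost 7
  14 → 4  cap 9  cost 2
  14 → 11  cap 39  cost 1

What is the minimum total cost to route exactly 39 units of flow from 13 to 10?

Minimum cost for 39 units: 634

shortest-cost path #1: 13→7→10 push 8 @ unit cost 7 (adds 56)
shortest-cost path #2: 13→14→11→10 push 13 @ unit cost 14 (adds 182)
shortest-cost path #3: 13→2→3→14→11→10 push 17 @ unit cost 22 (adds 374)
shortest-cost path #4: 13→2→3→14→4→12→10 push 1 @ unit cost 22 (adds 22)
total cost = 634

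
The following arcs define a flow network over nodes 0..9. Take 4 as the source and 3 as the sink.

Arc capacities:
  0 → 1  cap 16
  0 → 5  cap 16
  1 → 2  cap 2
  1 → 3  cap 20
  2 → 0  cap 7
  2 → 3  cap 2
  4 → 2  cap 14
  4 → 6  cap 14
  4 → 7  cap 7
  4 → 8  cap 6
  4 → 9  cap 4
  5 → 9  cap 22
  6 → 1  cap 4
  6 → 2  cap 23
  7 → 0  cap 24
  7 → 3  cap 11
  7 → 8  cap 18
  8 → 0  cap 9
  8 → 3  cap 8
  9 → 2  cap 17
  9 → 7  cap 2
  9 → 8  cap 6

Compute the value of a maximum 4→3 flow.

augment #1: 4→2→3 bottleneck 2, total now 2
augment #2: 4→7→3 bottleneck 7, total now 9
augment #3: 4→8→3 bottleneck 6, total now 15
augment #4: 4→6→1→3 bottleneck 4, total now 19
augment #5: 4→9→7→3 bottleneck 2, total now 21
augment #6: 4→9→8→3 bottleneck 2, total now 23
augment #7: 4→2→0→1→3 bottleneck 7, total now 30

Maximum flow value: 30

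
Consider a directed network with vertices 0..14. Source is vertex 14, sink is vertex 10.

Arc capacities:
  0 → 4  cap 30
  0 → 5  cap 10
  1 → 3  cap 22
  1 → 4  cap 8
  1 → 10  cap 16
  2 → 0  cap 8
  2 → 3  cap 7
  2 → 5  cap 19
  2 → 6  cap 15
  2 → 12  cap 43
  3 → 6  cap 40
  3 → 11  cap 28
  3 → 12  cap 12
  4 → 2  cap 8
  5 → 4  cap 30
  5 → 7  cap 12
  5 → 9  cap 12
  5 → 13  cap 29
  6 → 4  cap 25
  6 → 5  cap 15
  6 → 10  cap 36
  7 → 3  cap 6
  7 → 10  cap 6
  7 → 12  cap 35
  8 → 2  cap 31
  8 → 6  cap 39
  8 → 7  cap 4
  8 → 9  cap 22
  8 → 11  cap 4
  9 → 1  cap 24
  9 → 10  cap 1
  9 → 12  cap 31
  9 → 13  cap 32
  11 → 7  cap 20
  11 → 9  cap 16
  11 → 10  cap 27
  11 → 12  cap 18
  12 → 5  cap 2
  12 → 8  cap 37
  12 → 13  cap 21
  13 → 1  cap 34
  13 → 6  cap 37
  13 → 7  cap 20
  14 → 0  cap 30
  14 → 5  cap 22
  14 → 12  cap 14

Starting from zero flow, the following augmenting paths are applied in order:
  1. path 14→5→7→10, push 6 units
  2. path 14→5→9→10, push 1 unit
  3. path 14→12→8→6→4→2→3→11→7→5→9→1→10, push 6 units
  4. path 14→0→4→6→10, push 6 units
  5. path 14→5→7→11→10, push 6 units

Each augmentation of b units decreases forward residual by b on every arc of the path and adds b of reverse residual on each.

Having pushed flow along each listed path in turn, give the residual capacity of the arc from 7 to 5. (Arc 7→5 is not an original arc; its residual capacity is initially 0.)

after path 1 (14→5→7→10, push 6): res(7,5)=6
after path 2 (14→5→9→10, push 1): res(7,5)=6
after path 3 (14→12→8→6→4→2→3→11→7→5→9→1→10, push 6): res(7,5)=0
after path 4 (14→0→4→6→10, push 6): res(7,5)=0
after path 5 (14→5→7→11→10, push 6): res(7,5)=6

Residual capacity of (7,5): 6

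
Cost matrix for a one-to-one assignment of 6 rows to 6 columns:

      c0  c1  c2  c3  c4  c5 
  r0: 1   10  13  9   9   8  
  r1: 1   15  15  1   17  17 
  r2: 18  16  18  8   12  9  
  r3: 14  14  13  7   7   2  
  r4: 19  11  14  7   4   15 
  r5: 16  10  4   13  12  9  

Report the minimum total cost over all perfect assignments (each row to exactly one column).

Minimum assignment cost: 28

optimal assignment: row0→col0 (cost 1), row1→col3 (cost 1), row2→col1 (cost 16), row3→col5 (cost 2), row4→col4 (cost 4), row5→col2 (cost 4)
total = 1 + 1 + 16 + 2 + 4 + 4 = 28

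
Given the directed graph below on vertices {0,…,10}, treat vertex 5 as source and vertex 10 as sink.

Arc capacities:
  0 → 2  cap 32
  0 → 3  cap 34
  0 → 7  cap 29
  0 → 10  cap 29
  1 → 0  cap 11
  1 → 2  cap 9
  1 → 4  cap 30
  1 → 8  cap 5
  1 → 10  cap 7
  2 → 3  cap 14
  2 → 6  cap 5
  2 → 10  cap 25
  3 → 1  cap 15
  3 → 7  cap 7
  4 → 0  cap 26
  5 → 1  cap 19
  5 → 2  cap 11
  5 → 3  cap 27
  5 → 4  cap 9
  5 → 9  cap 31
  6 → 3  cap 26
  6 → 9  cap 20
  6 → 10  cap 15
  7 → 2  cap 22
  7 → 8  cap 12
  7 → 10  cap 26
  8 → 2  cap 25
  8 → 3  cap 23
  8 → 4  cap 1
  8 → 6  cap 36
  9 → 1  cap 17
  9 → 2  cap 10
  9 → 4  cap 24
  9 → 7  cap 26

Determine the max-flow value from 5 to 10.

Maximum flow value: 92

augment #1: 5→1→10 bottleneck 7, total now 7
augment #2: 5→2→10 bottleneck 11, total now 18
augment #3: 5→1→0→10 bottleneck 11, total now 29
augment #4: 5→1→2→10 bottleneck 1, total now 30
augment #5: 5→3→7→10 bottleneck 7, total now 37
augment #6: 5→4→0→10 bottleneck 9, total now 46
augment #7: 5→9→2→10 bottleneck 10, total now 56
augment #8: 5→9→7→10 bottleneck 19, total now 75
augment #9: 5→3→1→2→10 bottleneck 3, total now 78
augment #10: 5→9→4→0→10 bottleneck 2, total now 80
augment #11: 5→3→1→2→6→10 bottleneck 5, total now 85
augment #12: 5→3→1→4→0→10 bottleneck 7, total now 92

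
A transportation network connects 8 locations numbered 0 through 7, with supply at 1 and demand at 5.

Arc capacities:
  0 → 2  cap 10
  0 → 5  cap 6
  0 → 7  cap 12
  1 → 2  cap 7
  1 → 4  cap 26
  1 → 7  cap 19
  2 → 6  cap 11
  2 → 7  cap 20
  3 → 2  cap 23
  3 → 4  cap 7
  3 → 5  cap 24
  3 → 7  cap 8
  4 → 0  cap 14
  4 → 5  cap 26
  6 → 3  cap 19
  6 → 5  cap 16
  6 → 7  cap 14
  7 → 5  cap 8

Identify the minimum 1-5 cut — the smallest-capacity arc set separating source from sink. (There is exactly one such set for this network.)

Min-cut arcs: {(1,2), (1,4), (7,5)} (total capacity 41)

augment #1: 1→4→5 push 26
augment #2: 1→7→5 push 8
augment #3: 1→2→6→5 push 7
max flow = 41; residual-reachable set from 1 gives S-side
cut edges (S→T): {(1,2), (1,4), (7,5)} total cap 41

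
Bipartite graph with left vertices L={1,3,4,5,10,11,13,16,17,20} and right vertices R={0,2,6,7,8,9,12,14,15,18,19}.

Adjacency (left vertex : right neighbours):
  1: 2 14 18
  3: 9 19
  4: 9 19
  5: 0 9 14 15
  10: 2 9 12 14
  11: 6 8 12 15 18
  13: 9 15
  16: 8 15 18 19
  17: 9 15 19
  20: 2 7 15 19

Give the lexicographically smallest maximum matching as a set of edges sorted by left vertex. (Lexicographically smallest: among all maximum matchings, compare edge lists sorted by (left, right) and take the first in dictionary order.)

Lex-smallest maximum matching: {(1,2), (3,9), (4,19), (5,0), (10,12), (11,6), (13,15), (16,8), (20,7)}

|M| = 9 (so the lex-smallest maximum matching has 9 edges)
process left vertices in ascending order; for each, take the smallest-labelled available neighbour that still permits 9 edges overall, or leave it unmatched if none does
lex-smallest matching: {1-2, 3-9, 4-19, 5-0, 10-12, 11-6, 13-15, 16-8, 20-7}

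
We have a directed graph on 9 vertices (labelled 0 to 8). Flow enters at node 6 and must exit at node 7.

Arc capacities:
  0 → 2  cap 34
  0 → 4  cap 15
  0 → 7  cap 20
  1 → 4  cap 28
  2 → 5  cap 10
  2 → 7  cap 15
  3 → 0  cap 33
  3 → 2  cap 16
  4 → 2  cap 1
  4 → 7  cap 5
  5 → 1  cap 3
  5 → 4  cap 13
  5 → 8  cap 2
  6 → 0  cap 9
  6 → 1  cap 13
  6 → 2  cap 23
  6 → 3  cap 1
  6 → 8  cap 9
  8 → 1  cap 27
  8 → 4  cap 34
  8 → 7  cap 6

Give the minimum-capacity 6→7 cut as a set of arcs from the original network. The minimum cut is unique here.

Min-cut arcs: {(2,7), (4,7), (6,0), (6,3), (8,7)} (total capacity 36)

augment #1: 6→0→7 push 9
augment #2: 6→2→7 push 15
augment #3: 6→8→7 push 6
augment #4: 6→1→4→7 push 5
augment #5: 6→3→0→7 push 1
max flow = 36; residual-reachable set from 6 gives S-side
cut edges (S→T): {(2,7), (4,7), (6,0), (6,3), (8,7)} total cap 36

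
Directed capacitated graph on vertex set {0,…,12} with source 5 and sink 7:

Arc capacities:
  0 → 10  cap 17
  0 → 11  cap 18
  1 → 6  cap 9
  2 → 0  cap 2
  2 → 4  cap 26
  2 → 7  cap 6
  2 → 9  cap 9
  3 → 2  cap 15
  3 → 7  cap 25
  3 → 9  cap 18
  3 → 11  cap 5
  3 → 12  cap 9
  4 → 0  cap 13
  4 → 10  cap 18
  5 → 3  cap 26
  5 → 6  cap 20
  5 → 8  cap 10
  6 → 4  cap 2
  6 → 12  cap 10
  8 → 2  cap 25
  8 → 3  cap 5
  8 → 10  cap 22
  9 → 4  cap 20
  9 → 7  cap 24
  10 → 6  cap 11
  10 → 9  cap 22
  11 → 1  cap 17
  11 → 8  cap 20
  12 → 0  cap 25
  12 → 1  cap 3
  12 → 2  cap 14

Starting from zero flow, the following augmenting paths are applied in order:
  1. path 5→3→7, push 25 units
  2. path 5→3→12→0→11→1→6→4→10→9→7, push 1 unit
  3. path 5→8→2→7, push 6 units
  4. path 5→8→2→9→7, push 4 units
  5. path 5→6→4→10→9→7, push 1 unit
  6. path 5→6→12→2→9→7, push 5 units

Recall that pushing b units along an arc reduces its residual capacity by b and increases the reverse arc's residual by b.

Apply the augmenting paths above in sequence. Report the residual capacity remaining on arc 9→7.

after path 1 (5→3→7, push 25): res(9,7)=24
after path 2 (5→3→12→0→11→1→6→4→10→9→7, push 1): res(9,7)=23
after path 3 (5→8→2→7, push 6): res(9,7)=23
after path 4 (5→8→2→9→7, push 4): res(9,7)=19
after path 5 (5→6→4→10→9→7, push 1): res(9,7)=18
after path 6 (5→6→12→2→9→7, push 5): res(9,7)=13

Residual capacity of (9,7): 13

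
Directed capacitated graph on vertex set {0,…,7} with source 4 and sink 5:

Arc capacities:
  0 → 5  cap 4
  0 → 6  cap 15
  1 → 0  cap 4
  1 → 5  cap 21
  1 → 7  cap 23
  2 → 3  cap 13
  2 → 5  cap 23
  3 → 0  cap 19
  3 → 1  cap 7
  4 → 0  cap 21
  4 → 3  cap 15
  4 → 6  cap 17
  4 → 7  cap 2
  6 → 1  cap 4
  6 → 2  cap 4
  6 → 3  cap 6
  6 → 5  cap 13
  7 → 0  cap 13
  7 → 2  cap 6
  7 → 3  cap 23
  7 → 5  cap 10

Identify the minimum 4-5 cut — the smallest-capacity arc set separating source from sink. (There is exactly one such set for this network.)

Min-cut arcs: {(0,5), (3,1), (4,7), (6,1), (6,2), (6,5)} (total capacity 34)

augment #1: 4→0→5 push 4
augment #2: 4→6→5 push 13
augment #3: 4→7→5 push 2
augment #4: 4→3→1→5 push 7
augment #5: 4→6→1→5 push 4
augment #6: 4→0→6→2→5 push 4
max flow = 34; residual-reachable set from 4 gives S-side
cut edges (S→T): {(0,5), (3,1), (4,7), (6,1), (6,2), (6,5)} total cap 34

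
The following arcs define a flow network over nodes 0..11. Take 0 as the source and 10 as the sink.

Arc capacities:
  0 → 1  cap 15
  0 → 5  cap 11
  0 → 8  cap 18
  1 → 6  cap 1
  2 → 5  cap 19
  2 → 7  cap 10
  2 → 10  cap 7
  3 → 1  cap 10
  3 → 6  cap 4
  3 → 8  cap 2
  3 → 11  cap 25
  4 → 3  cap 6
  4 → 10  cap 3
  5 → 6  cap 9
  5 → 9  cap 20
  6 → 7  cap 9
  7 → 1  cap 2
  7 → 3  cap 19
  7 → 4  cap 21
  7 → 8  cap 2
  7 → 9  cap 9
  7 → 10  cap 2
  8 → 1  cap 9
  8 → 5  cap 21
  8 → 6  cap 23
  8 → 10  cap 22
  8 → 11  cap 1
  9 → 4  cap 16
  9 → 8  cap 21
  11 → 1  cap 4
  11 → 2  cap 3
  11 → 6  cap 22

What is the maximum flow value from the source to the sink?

Maximum flow value: 30

augment #1: 0→8→10 bottleneck 18, total now 18
augment #2: 0→1→6→7→10 bottleneck 1, total now 19
augment #3: 0→5→6→7→10 bottleneck 1, total now 20
augment #4: 0→5→9→4→10 bottleneck 3, total now 23
augment #5: 0→5→9→8→10 bottleneck 4, total now 27
augment #6: 0→5→9→8→11→2→10 bottleneck 1, total now 28
augment #7: 0→5→6→7→3→11→2→10 bottleneck 2, total now 30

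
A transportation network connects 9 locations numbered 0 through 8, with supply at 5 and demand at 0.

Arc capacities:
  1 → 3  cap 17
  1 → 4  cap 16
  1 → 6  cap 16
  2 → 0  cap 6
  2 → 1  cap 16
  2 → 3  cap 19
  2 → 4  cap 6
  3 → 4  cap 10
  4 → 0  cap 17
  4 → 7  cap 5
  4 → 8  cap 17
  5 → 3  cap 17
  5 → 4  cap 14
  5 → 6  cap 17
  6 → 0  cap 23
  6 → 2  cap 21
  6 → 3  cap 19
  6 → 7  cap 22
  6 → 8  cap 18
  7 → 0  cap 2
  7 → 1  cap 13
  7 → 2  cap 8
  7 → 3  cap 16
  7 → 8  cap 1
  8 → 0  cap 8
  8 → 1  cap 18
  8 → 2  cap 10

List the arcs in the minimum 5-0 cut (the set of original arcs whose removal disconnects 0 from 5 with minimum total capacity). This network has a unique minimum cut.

augment #1: 5→4→0 push 14
augment #2: 5→6→0 push 17
augment #3: 5→3→4→0 push 3
augment #4: 5→3→4→7→0 push 2
augment #5: 5→3→4→8→0 push 5
max flow = 41; residual-reachable set from 5 gives S-side
cut edges (S→T): {(3,4), (5,4), (5,6)} total cap 41

Min-cut arcs: {(3,4), (5,4), (5,6)} (total capacity 41)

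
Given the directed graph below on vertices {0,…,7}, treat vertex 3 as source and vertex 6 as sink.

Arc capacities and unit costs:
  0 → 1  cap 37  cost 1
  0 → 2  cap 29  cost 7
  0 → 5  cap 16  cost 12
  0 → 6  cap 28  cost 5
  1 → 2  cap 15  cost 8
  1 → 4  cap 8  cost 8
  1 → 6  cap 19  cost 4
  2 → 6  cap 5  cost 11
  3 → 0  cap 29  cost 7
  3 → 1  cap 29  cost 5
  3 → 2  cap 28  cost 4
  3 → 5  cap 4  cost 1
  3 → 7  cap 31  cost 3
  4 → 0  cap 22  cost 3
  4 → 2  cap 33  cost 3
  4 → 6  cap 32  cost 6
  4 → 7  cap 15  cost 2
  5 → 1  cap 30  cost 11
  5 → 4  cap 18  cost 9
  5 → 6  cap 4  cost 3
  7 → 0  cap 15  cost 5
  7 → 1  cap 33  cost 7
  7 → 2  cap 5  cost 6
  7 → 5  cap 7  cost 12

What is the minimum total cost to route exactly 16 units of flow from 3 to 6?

Minimum cost for 16 units: 124

shortest-cost path #1: 3→5→6 push 4 @ unit cost 4 (adds 16)
shortest-cost path #2: 3→1→6 push 12 @ unit cost 9 (adds 108)
total cost = 124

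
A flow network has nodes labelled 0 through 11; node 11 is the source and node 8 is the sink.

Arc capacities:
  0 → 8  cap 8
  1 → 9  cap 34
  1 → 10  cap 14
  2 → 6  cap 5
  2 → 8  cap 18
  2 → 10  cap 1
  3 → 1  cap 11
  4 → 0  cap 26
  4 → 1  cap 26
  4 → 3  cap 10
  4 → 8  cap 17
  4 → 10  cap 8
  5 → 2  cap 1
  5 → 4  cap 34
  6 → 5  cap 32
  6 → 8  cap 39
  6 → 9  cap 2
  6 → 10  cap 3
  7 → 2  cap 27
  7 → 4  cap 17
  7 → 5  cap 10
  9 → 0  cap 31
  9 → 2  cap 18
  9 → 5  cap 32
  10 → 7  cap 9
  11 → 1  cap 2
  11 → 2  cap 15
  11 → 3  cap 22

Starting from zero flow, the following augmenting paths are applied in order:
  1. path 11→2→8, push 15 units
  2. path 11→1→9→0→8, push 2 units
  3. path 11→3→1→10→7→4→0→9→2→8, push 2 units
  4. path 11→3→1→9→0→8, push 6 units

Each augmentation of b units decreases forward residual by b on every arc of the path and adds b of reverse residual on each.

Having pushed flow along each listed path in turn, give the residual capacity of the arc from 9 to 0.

Residual capacity of (9,0): 25

after path 1 (11→2→8, push 15): res(9,0)=31
after path 2 (11→1→9→0→8, push 2): res(9,0)=29
after path 3 (11→3→1→10→7→4→0→9→2→8, push 2): res(9,0)=31
after path 4 (11→3→1→9→0→8, push 6): res(9,0)=25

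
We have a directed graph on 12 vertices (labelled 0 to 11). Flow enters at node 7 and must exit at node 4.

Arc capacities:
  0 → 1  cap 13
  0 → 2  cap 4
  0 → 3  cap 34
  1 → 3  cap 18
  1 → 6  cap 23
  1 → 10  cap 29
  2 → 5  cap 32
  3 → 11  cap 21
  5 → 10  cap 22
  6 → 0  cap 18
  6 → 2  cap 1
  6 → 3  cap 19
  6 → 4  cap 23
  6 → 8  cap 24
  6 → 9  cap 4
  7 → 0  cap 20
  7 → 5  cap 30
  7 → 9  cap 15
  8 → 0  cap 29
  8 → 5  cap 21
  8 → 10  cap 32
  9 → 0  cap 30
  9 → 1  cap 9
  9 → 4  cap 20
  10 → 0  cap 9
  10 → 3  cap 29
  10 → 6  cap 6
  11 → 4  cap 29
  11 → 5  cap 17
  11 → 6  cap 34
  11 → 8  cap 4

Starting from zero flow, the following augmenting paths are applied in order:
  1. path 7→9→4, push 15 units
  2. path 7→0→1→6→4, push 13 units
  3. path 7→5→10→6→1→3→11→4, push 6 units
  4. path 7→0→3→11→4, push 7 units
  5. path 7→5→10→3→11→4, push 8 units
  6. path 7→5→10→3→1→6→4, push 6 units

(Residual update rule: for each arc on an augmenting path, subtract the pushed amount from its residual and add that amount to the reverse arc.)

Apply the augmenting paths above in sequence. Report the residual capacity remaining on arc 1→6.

after path 1 (7→9→4, push 15): res(1,6)=23
after path 2 (7→0→1→6→4, push 13): res(1,6)=10
after path 3 (7→5→10→6→1→3→11→4, push 6): res(1,6)=16
after path 4 (7→0→3→11→4, push 7): res(1,6)=16
after path 5 (7→5→10→3→11→4, push 8): res(1,6)=16
after path 6 (7→5→10→3→1→6→4, push 6): res(1,6)=10

Residual capacity of (1,6): 10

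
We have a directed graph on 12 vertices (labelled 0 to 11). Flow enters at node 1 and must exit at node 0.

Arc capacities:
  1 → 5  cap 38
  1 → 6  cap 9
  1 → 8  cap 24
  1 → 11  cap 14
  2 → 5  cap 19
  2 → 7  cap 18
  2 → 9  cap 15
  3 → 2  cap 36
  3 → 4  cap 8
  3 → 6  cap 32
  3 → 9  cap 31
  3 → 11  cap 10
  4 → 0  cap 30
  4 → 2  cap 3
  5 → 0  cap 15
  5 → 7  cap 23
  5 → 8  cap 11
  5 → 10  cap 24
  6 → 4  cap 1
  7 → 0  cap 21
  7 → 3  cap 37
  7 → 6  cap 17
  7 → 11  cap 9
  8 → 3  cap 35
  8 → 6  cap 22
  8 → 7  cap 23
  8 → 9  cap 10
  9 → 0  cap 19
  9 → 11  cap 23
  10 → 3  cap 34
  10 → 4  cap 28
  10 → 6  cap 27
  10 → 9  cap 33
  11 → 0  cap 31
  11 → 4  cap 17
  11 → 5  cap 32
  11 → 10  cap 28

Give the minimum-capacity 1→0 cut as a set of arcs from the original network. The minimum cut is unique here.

Min-cut arcs: {(1,5), (1,8), (1,11), (6,4)} (total capacity 77)

augment #1: 1→5→0 push 15
augment #2: 1→11→0 push 14
augment #3: 1→5→7→0 push 21
augment #4: 1→6→4→0 push 1
augment #5: 1→8→9→0 push 10
augment #6: 1→5→7→11→0 push 2
augment #7: 1→8→3→4→0 push 8
augment #8: 1→8→3→9→0 push 6
max flow = 77; residual-reachable set from 1 gives S-side
cut edges (S→T): {(1,5), (1,8), (1,11), (6,4)} total cap 77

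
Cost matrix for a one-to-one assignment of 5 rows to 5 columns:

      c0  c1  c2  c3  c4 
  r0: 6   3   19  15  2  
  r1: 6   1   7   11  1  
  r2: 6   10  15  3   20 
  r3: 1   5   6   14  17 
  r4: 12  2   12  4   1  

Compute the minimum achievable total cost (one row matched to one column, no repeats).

one of 2 optimal assignments: row0→col1 (cost 3), row1→col2 (cost 7), row2→col3 (cost 3), row3→col0 (cost 1), row4→col4 (cost 1)
total = 3 + 7 + 3 + 1 + 1 = 15

Minimum assignment cost: 15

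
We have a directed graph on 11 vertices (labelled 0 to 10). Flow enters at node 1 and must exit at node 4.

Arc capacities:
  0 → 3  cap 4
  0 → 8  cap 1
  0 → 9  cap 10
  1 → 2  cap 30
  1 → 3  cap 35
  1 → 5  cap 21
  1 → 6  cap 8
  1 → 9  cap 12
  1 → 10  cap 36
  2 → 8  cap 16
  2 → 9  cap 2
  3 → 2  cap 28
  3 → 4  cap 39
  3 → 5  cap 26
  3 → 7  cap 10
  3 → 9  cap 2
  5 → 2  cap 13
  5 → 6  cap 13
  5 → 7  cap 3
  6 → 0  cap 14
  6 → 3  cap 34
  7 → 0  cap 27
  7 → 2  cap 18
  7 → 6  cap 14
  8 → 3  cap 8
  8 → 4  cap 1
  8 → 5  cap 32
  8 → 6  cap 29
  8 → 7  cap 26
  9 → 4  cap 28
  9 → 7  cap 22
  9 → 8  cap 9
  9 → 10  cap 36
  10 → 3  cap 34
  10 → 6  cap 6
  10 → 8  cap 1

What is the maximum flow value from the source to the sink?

Maximum flow value: 66

augment #1: 1→3→4 bottleneck 35, total now 35
augment #2: 1→9→4 bottleneck 12, total now 47
augment #3: 1→2→8→4 bottleneck 1, total now 48
augment #4: 1→2→9→4 bottleneck 2, total now 50
augment #5: 1→6→3→4 bottleneck 4, total now 54
augment #6: 1→6→0→9→4 bottleneck 4, total now 58
augment #7: 1→10→3→9→4 bottleneck 2, total now 60
augment #8: 1→5→6→0→9→4 bottleneck 6, total now 66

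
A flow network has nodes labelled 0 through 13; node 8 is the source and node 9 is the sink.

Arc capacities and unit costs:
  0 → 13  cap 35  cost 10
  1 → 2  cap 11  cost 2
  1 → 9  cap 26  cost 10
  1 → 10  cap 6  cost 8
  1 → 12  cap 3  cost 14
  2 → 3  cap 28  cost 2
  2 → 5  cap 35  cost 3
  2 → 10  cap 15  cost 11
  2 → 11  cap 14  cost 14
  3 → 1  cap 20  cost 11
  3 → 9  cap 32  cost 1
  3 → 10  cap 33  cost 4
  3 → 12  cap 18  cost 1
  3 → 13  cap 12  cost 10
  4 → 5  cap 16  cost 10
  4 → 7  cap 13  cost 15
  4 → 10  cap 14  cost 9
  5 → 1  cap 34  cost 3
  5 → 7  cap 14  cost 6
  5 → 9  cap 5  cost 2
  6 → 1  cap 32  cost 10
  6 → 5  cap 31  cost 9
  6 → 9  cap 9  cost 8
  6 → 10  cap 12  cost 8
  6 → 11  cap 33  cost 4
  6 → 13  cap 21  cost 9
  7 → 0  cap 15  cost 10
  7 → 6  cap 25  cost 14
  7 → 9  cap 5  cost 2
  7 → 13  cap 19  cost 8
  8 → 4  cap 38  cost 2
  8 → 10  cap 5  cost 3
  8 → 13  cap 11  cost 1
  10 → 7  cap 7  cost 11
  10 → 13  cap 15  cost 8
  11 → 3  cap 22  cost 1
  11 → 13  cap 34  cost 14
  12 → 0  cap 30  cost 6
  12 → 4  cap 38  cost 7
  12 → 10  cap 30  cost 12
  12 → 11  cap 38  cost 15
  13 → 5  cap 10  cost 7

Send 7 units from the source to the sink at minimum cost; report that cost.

shortest-cost path #1: 8→13→5→9 push 5 @ unit cost 10 (adds 50)
shortest-cost path #2: 8→10→7→9 push 2 @ unit cost 16 (adds 32)
total cost = 82

Minimum cost for 7 units: 82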